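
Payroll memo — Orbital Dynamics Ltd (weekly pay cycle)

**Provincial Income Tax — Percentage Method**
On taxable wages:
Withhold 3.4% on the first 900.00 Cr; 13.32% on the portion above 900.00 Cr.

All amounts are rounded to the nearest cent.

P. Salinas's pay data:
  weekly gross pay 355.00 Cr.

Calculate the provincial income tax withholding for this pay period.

12.07 Cr

Provincial Income Tax: taxable = 355.00 Cr
  3.4% × 355.00 Cr = 12.07 Cr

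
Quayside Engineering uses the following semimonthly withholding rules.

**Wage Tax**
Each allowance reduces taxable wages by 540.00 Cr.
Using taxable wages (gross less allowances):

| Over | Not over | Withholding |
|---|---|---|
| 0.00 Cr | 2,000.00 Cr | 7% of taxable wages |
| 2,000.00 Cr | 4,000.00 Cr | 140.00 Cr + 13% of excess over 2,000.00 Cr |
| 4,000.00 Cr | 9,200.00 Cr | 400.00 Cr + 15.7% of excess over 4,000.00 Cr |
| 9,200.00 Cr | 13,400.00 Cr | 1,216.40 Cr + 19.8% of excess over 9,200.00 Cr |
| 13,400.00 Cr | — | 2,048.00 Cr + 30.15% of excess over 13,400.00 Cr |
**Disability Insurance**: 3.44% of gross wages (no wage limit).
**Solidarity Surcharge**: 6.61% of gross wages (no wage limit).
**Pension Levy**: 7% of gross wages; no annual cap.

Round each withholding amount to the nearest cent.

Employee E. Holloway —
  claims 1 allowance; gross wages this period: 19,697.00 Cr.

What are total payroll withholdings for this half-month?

7,142.08 Cr

Wage Tax: taxable = 19,697.00 Cr − 1×540.00 Cr = 19,157.00 Cr
  2,048.00 Cr + 30.15% × (19,157.00 Cr − 13,400.00 Cr) = 2,048.00 Cr + 30.15% × 5,757.00 Cr = 3,783.74 Cr
Disability Insurance: 3.44% × 19,697.00 Cr = 677.58 Cr
Solidarity Surcharge: 6.61% × 19,697.00 Cr = 1,301.97 Cr
Pension Levy: 7% × 19,697.00 Cr = 1,378.79 Cr
Total: 3,783.74 Cr + 677.58 Cr + 1,301.97 Cr + 1,378.79 Cr = 7,142.08 Cr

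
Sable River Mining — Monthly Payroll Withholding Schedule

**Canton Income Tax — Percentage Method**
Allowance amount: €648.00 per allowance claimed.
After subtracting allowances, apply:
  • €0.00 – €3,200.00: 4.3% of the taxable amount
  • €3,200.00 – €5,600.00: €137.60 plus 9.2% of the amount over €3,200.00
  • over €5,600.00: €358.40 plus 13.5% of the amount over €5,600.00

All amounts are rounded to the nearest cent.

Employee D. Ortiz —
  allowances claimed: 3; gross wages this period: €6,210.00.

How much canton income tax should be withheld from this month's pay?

€235.67

Canton Income Tax: taxable = €6,210.00 − 3×€648.00 = €4,266.00
  €137.60 + 9.2% × (€4,266.00 − €3,200.00) = €137.60 + 9.2% × €1,066.00 = €235.67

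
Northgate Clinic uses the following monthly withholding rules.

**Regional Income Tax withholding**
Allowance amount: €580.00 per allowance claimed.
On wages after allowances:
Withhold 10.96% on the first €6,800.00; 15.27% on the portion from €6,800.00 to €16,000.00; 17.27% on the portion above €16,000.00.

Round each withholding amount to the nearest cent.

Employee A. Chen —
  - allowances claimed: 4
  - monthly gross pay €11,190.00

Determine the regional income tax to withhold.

Regional Income Tax: taxable = €11,190.00 − 4×€580.00 = €8,870.00
  €745.28 + 15.27% × (€8,870.00 − €6,800.00) = €745.28 + 15.27% × €2,070.00 = €1,061.37

€1,061.37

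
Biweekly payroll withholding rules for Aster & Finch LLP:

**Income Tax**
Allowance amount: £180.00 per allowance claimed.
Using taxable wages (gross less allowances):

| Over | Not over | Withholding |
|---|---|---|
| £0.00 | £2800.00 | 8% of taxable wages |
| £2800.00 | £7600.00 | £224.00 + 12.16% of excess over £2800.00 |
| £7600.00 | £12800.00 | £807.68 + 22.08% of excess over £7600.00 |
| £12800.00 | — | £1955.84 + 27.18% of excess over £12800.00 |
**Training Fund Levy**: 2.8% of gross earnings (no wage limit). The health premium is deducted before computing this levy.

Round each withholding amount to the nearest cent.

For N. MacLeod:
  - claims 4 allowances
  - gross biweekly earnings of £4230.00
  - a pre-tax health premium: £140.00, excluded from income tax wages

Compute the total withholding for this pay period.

£407.83

Income Tax: taxable = £4230.00 − £140.00 − 4×£180.00 = £3370.00
  £224.00 + 12.16% × (£3370.00 − £2800.00) = £224.00 + 12.16% × £570.00 = £293.31
Training Fund Levy: 2.8% × £4090.00 = £114.52
Total: £293.31 + £114.52 = £407.83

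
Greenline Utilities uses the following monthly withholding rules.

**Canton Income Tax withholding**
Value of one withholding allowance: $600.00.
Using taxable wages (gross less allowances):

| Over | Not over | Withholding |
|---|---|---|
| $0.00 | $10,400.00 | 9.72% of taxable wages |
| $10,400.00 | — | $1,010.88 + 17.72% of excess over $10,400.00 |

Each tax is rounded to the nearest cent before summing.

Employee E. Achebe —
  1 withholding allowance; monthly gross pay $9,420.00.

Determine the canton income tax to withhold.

Canton Income Tax: taxable = $9,420.00 − 1×$600.00 = $8,820.00
  9.72% × $8,820.00 = $857.30

$857.30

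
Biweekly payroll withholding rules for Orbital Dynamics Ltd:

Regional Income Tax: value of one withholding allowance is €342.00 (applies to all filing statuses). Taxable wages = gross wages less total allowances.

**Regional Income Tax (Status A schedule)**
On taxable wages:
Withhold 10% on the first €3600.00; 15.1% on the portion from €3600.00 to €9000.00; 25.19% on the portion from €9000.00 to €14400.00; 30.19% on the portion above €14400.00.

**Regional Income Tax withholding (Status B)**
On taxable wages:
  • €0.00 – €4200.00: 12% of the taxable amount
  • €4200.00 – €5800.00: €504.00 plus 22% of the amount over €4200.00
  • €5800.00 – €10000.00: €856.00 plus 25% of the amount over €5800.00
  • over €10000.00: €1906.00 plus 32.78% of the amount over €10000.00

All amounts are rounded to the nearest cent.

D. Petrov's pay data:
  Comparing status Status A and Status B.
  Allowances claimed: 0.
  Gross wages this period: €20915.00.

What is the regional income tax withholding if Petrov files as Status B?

€5483.94

Regional Income Tax (Status B): taxable = €20915.00
  €1906.00 + 32.78% × (€20915.00 − €10000.00) = €1906.00 + 32.78% × €10915.00 = €5483.94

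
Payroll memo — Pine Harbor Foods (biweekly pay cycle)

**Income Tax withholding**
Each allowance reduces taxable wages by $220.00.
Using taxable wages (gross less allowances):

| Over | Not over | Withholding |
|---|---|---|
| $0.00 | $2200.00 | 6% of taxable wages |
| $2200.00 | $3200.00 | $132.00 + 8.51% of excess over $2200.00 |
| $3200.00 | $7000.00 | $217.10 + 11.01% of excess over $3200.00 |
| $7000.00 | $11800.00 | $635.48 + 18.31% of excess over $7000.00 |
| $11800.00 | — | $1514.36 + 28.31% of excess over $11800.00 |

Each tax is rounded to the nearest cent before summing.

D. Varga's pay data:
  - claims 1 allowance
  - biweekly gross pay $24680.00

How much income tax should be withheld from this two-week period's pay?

$5098.41

Income Tax: taxable = $24680.00 − 1×$220.00 = $24460.00
  $1514.36 + 28.31% × ($24460.00 − $11800.00) = $1514.36 + 28.31% × $12660.00 = $5098.41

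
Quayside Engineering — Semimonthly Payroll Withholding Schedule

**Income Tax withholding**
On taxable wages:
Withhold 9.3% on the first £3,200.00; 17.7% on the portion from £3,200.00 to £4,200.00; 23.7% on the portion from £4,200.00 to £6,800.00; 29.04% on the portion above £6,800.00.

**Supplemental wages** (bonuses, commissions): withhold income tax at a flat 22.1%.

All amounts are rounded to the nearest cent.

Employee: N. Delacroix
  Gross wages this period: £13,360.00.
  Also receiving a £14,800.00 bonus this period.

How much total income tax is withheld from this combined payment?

Income Tax: taxable = £13,360.00
  £1,090.80 + 29.04% × (£13,360.00 − £6,800.00) = £1,090.80 + 29.04% × £6,560.00 = £2,995.82
Supplemental (22.1% flat on bonus): 22.1% × £14,800.00 = £3,270.80
Total income tax: £2,995.82 + £3,270.80 = £6,266.62

£6,266.62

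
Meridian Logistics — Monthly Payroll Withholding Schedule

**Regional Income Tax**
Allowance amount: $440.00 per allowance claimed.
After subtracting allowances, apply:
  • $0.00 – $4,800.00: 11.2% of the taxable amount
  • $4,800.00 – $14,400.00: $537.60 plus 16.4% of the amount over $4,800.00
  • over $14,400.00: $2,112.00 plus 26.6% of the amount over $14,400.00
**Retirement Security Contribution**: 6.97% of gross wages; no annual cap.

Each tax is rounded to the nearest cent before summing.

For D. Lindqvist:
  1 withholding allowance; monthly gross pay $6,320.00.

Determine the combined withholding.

Regional Income Tax: taxable = $6,320.00 − 1×$440.00 = $5,880.00
  $537.60 + 16.4% × ($5,880.00 − $4,800.00) = $537.60 + 16.4% × $1,080.00 = $714.72
Retirement Security Contribution: 6.97% × $6,320.00 = $440.50
Total: $714.72 + $440.50 = $1,155.22

$1,155.22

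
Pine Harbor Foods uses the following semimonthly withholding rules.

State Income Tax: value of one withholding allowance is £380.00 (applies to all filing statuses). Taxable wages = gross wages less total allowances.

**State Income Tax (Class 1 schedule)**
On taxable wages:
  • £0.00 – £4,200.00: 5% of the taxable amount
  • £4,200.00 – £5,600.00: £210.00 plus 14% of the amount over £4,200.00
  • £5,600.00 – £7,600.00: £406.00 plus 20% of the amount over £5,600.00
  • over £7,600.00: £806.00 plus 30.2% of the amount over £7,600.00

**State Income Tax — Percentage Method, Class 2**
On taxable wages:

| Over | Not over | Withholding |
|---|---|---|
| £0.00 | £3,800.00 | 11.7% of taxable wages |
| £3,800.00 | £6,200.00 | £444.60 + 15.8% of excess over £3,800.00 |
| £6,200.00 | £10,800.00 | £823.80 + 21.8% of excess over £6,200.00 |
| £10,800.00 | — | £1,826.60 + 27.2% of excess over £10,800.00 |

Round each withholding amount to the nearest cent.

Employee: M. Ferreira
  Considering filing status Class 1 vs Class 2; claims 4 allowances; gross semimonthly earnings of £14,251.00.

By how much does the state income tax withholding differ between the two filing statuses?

£3.73

State Income Tax (Class 1): taxable = £14,251.00 − 4×£380.00 = £12,731.00
  £806.00 + 30.2% × (£12,731.00 − £7,600.00) = £806.00 + 30.2% × £5,131.00 = £2,355.56
State Income Tax (Class 2): taxable = £14,251.00 − 4×£380.00 = £12,731.00
  £1,826.60 + 27.2% × (£12,731.00 − £10,800.00) = £1,826.60 + 27.2% × £1,931.00 = £2,351.83
Difference: |£2,355.56 − £2,351.83| = £3.73 (higher under Class 1)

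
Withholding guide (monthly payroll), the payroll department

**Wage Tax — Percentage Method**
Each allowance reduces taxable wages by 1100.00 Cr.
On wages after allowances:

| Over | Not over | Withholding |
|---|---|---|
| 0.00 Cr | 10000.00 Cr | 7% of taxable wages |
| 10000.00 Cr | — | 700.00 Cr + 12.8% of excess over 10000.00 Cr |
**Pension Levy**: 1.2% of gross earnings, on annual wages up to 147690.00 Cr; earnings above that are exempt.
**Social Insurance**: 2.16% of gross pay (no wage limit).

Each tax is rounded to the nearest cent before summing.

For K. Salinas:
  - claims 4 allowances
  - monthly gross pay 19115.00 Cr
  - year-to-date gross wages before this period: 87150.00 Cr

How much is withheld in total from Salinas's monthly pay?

Wage Tax: taxable = 19115.00 Cr − 4×1100.00 Cr = 14715.00 Cr
  700.00 Cr + 12.8% × (14715.00 Cr − 10000.00 Cr) = 700.00 Cr + 12.8% × 4715.00 Cr = 1303.52 Cr
Pension Levy: 1.2% × 19115.00 Cr = 229.38 Cr
Social Insurance: 2.16% × 19115.00 Cr = 412.88 Cr
Total: 1303.52 Cr + 229.38 Cr + 412.88 Cr = 1945.78 Cr

1945.78 Cr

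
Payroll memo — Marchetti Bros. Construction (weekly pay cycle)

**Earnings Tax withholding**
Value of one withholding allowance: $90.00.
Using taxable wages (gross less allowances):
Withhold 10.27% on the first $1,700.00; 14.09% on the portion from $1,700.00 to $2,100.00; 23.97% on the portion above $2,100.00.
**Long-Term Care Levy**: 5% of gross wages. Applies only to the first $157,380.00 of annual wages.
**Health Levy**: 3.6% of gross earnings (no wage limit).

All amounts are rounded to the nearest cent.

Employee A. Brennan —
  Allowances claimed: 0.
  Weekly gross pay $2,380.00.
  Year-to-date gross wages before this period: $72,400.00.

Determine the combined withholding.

Earnings Tax: taxable = $2,380.00
  $230.95 + 23.97% × ($2,380.00 − $2,100.00) = $230.95 + 23.97% × $280.00 = $298.07
Long-Term Care Levy: 5% × $2,380.00 = $119.00
Health Levy: 3.6% × $2,380.00 = $85.68
Total: $298.07 + $119.00 + $85.68 = $502.75

$502.75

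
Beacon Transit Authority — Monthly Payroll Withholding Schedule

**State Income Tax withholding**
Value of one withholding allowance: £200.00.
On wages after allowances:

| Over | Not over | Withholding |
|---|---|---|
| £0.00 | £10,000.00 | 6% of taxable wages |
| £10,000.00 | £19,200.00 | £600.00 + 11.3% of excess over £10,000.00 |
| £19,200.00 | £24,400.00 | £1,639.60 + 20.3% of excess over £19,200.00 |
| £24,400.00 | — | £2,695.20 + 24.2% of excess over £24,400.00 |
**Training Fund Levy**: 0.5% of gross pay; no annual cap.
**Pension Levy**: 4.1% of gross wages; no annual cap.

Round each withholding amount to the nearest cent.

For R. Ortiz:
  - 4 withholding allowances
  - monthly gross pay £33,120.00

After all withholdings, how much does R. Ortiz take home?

£26,984.64

State Income Tax: taxable = £33,120.00 − 4×£200.00 = £32,320.00
  £2,695.20 + 24.2% × (£32,320.00 − £24,400.00) = £2,695.20 + 24.2% × £7,920.00 = £4,611.84
Training Fund Levy: 0.5% × £33,120.00 = £165.60
Pension Levy: 4.1% × £33,120.00 = £1,357.92
Total withheld: £4,611.84 + £165.60 + £1,357.92 = £6,135.36
Net pay: £33,120.00 − £6,135.36 = £26,984.64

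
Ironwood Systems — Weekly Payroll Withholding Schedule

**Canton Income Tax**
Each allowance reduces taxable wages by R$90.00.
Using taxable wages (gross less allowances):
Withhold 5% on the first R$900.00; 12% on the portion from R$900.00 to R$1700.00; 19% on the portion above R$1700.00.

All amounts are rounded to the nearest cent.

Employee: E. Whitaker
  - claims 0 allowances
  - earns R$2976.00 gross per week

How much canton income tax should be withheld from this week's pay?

Canton Income Tax: taxable = R$2976.00
  R$141.00 + 19% × (R$2976.00 − R$1700.00) = R$141.00 + 19% × R$1276.00 = R$383.44

R$383.44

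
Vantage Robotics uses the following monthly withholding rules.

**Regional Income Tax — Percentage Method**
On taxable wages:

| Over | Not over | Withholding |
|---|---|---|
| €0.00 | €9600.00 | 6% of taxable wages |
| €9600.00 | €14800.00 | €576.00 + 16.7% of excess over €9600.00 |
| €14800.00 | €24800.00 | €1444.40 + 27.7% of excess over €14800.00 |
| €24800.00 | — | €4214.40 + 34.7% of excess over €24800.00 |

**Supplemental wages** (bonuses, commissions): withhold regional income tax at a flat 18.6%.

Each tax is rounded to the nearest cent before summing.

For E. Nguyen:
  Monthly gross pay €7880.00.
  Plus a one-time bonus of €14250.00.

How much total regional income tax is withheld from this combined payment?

€3123.30

Regional Income Tax: taxable = €7880.00
  6% × €7880.00 = €472.80
Supplemental (18.6% flat on bonus): 18.6% × €14250.00 = €2650.50
Total regional income tax: €472.80 + €2650.50 = €3123.30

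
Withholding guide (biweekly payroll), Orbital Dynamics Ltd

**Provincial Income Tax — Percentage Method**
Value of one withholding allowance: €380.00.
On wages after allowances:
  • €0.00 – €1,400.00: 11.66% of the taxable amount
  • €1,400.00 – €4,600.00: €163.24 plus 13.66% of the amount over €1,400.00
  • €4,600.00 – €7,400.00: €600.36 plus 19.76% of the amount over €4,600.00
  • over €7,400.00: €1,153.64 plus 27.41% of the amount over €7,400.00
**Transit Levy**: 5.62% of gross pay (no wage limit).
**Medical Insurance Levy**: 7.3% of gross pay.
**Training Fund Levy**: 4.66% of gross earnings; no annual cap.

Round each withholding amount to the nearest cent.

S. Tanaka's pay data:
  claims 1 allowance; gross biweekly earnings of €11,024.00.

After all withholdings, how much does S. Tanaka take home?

Provincial Income Tax: taxable = €11,024.00 − 1×€380.00 = €10,644.00
  €1,153.64 + 27.41% × (€10,644.00 − €7,400.00) = €1,153.64 + 27.41% × €3,244.00 = €2,042.82
Transit Levy: 5.62% × €11,024.00 = €619.55
Medical Insurance Levy: 7.3% × €11,024.00 = €804.75
Training Fund Levy: 4.66% × €11,024.00 = €513.72
Total withheld: €2,042.82 + €619.55 + €804.75 + €513.72 = €3,980.84
Net pay: €11,024.00 − €3,980.84 = €7,043.16

€7,043.16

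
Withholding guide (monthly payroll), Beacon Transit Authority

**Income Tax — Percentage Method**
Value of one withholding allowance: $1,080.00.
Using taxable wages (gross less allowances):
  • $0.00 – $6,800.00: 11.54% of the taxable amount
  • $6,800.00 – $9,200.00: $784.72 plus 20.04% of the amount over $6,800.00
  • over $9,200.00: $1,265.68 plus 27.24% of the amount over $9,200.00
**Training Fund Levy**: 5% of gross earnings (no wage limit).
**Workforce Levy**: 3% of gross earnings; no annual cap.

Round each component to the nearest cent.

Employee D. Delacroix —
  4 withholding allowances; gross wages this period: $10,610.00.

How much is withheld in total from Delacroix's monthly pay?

Income Tax: taxable = $10,610.00 − 4×$1,080.00 = $6,290.00
  11.54% × $6,290.00 = $725.87
Training Fund Levy: 5% × $10,610.00 = $530.50
Workforce Levy: 3% × $10,610.00 = $318.30
Total: $725.87 + $530.50 + $318.30 = $1,574.67

$1,574.67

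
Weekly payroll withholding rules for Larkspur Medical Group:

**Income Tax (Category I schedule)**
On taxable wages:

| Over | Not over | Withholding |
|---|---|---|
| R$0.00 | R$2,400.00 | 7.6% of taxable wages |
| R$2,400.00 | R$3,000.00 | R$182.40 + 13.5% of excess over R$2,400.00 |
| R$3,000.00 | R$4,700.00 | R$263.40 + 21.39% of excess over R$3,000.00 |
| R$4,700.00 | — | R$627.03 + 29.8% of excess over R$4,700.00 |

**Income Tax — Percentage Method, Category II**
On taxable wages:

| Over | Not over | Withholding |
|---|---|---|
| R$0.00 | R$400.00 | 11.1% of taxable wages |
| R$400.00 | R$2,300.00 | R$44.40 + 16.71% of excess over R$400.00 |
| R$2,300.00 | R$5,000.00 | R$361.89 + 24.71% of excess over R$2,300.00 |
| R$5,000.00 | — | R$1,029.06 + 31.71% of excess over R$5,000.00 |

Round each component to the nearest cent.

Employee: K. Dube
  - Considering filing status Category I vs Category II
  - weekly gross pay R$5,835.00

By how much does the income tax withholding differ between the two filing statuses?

R$328.58

Income Tax (Category I): taxable = R$5,835.00
  R$627.03 + 29.8% × (R$5,835.00 − R$4,700.00) = R$627.03 + 29.8% × R$1,135.00 = R$965.26
Income Tax (Category II): taxable = R$5,835.00
  R$1,029.06 + 31.71% × (R$5,835.00 − R$5,000.00) = R$1,029.06 + 31.71% × R$835.00 = R$1,293.84
Difference: |R$965.26 − R$1,293.84| = R$328.58 (higher under Category II)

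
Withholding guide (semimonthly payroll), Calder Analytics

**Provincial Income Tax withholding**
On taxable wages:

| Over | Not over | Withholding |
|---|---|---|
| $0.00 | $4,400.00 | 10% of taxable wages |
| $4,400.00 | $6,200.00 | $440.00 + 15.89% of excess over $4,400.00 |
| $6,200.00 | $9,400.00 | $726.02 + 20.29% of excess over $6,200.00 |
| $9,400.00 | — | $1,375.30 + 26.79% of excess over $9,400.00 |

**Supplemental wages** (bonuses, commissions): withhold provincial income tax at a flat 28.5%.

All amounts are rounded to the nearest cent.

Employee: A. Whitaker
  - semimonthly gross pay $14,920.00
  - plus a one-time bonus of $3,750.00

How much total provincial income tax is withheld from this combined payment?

$3,922.86

Provincial Income Tax: taxable = $14,920.00
  $1,375.30 + 26.79% × ($14,920.00 − $9,400.00) = $1,375.30 + 26.79% × $5,520.00 = $2,854.11
Supplemental (28.5% flat on bonus): 28.5% × $3,750.00 = $1,068.75
Total provincial income tax: $2,854.11 + $1,068.75 = $3,922.86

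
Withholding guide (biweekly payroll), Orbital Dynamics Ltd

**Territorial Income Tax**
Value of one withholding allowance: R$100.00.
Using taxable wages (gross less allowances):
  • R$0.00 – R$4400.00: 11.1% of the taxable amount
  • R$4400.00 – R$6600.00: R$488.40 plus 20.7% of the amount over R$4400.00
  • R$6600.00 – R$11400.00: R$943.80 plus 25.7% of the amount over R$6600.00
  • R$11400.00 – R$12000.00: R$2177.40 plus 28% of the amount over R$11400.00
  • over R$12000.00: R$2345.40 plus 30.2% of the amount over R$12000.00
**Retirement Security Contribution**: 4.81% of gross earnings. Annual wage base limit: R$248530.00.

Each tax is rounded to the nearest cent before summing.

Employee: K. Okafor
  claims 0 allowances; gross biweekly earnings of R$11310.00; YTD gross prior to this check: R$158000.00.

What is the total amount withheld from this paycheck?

Territorial Income Tax: taxable = R$11310.00
  R$943.80 + 25.7% × (R$11310.00 − R$6600.00) = R$943.80 + 25.7% × R$4710.00 = R$2154.27
Retirement Security Contribution: 4.81% × R$11310.00 = R$544.01
Total: R$2154.27 + R$544.01 = R$2698.28

R$2698.28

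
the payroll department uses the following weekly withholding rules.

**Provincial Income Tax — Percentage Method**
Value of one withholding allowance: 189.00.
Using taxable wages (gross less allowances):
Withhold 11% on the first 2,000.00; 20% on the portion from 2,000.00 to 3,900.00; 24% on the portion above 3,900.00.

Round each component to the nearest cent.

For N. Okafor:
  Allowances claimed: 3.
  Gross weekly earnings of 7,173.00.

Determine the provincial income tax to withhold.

Provincial Income Tax: taxable = 7,173.00 − 3×189.00 = 6,606.00
  600.00 + 24% × (6,606.00 − 3,900.00) = 600.00 + 24% × 2,706.00 = 1,249.44

1,249.44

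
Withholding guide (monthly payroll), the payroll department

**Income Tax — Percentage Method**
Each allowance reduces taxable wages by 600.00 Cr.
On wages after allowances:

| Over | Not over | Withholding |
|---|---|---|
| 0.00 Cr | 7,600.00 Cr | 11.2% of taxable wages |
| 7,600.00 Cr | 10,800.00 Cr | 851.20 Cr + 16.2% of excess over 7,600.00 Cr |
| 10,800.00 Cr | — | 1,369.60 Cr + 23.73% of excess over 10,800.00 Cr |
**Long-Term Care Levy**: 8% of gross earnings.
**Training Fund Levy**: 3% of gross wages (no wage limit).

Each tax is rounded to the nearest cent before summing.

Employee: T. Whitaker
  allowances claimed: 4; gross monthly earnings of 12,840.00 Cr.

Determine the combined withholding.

2,723.68 Cr

Income Tax: taxable = 12,840.00 Cr − 4×600.00 Cr = 10,440.00 Cr
  851.20 Cr + 16.2% × (10,440.00 Cr − 7,600.00 Cr) = 851.20 Cr + 16.2% × 2,840.00 Cr = 1,311.28 Cr
Long-Term Care Levy: 8% × 12,840.00 Cr = 1,027.20 Cr
Training Fund Levy: 3% × 12,840.00 Cr = 385.20 Cr
Total: 1,311.28 Cr + 1,027.20 Cr + 385.20 Cr = 2,723.68 Cr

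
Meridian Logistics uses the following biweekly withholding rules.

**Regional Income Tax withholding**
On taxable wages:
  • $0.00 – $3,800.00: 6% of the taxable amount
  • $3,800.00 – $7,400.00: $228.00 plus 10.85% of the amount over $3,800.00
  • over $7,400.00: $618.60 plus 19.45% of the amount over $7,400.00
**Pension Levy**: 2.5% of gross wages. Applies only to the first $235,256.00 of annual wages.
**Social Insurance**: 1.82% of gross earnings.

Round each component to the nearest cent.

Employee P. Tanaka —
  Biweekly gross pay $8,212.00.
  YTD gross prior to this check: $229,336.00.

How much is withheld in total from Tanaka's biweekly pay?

Regional Income Tax: taxable = $8,212.00
  $618.60 + 19.45% × ($8,212.00 − $7,400.00) = $618.60 + 19.45% × $812.00 = $776.53
Pension Levy: cap $235,256.00 − YTD $229,336.00 = $5,920.00 subject; 2.5% × $5,920.00 = $148.00
Social Insurance: 1.82% × $8,212.00 = $149.46
Total: $776.53 + $148.00 + $149.46 = $1,073.99

$1,073.99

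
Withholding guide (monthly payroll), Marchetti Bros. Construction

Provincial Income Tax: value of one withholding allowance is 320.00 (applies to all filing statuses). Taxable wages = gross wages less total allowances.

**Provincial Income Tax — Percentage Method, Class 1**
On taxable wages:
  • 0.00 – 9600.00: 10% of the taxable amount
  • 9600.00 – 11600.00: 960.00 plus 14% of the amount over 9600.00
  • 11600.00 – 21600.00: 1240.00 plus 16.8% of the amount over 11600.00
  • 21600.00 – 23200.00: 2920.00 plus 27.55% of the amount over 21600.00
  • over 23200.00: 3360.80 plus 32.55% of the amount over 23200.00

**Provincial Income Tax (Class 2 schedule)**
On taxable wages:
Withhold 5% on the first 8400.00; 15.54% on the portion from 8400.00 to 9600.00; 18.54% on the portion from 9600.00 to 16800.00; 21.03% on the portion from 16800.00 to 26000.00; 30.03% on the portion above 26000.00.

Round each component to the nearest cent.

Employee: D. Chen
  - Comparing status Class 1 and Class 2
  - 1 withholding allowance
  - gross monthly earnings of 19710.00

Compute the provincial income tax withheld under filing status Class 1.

2548.72

Provincial Income Tax (Class 1): taxable = 19710.00 − 1×320.00 = 19390.00
  1240.00 + 16.8% × (19390.00 − 11600.00) = 1240.00 + 16.8% × 7790.00 = 2548.72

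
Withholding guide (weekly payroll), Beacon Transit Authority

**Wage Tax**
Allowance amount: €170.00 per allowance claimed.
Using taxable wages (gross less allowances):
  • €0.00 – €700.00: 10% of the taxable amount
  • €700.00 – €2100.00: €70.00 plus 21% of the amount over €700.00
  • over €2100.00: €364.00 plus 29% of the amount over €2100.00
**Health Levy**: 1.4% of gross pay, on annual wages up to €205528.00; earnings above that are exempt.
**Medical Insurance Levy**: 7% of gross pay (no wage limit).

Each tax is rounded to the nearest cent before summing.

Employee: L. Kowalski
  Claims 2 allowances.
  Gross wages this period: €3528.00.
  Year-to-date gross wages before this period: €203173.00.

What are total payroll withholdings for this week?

Wage Tax: taxable = €3528.00 − 2×€170.00 = €3188.00
  €364.00 + 29% × (€3188.00 − €2100.00) = €364.00 + 29% × €1088.00 = €679.52
Health Levy: cap €205528.00 − YTD €203173.00 = €2355.00 subject; 1.4% × €2355.00 = €32.97
Medical Insurance Levy: 7% × €3528.00 = €246.96
Total: €679.52 + €32.97 + €246.96 = €959.45

€959.45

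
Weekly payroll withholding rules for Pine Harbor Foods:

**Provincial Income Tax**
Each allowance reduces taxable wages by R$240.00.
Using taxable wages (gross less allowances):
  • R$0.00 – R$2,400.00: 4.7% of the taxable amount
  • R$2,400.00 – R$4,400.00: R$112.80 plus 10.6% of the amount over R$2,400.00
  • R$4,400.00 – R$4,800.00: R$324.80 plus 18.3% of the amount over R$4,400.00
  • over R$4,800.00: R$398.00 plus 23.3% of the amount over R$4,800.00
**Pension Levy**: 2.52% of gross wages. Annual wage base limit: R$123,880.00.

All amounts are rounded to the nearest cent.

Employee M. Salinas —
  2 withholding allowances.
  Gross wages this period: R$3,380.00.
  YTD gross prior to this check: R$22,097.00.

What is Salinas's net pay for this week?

Provincial Income Tax: taxable = R$3,380.00 − 2×R$240.00 = R$2,900.00
  R$112.80 + 10.6% × (R$2,900.00 − R$2,400.00) = R$112.80 + 10.6% × R$500.00 = R$165.80
Pension Levy: 2.52% × R$3,380.00 = R$85.18
Total withheld: R$165.80 + R$85.18 = R$250.98
Net pay: R$3,380.00 − R$250.98 = R$3,129.02

R$3,129.02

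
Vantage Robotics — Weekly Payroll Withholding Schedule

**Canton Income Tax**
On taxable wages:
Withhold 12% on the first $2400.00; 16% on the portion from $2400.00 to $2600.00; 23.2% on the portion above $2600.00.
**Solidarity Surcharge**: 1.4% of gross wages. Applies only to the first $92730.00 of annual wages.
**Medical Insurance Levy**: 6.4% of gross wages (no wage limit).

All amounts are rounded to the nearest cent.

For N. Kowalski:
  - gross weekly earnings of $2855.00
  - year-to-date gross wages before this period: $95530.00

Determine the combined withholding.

Canton Income Tax: taxable = $2855.00
  $320.00 + 23.2% × ($2855.00 − $2600.00) = $320.00 + 23.2% × $255.00 = $379.16
Solidarity Surcharge: YTD $95530.00 ≥ cap $92730.00 → $0.00
Medical Insurance Levy: 6.4% × $2855.00 = $182.72
Total: $379.16 + $0.00 + $182.72 = $561.88

$561.88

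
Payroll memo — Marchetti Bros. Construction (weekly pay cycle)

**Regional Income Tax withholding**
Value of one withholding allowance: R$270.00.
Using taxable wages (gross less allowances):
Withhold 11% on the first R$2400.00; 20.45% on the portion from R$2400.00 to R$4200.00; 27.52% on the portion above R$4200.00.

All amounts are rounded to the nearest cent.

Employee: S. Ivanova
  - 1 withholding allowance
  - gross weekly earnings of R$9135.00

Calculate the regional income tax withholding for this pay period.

Regional Income Tax: taxable = R$9135.00 − 1×R$270.00 = R$8865.00
  R$632.10 + 27.52% × (R$8865.00 − R$4200.00) = R$632.10 + 27.52% × R$4665.00 = R$1915.91

R$1915.91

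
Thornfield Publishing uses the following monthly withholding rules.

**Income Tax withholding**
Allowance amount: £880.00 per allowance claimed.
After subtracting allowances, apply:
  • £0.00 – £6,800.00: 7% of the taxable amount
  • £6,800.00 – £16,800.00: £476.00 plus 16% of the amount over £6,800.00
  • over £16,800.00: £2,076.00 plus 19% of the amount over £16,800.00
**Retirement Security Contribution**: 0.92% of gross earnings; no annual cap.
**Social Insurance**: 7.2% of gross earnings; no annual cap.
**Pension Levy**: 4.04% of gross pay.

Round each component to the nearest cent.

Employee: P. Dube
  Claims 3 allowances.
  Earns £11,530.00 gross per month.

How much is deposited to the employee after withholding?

£9,317.55

Income Tax: taxable = £11,530.00 − 3×£880.00 = £8,890.00
  £476.00 + 16% × (£8,890.00 − £6,800.00) = £476.00 + 16% × £2,090.00 = £810.40
Retirement Security Contribution: 0.92% × £11,530.00 = £106.08
Social Insurance: 7.2% × £11,530.00 = £830.16
Pension Levy: 4.04% × £11,530.00 = £465.81
Total withheld: £810.40 + £106.08 + £830.16 + £465.81 = £2,212.45
Net pay: £11,530.00 − £2,212.45 = £9,317.55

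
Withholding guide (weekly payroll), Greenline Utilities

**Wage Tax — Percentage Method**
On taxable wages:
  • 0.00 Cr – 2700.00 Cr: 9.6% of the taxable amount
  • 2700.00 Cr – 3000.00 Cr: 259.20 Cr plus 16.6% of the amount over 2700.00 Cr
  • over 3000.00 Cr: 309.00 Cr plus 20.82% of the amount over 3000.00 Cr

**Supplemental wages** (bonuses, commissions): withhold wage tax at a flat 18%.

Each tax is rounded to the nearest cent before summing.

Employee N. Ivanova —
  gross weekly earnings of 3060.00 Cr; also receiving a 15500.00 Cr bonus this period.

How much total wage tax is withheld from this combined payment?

3111.49 Cr

Wage Tax: taxable = 3060.00 Cr
  309.00 Cr + 20.82% × (3060.00 Cr − 3000.00 Cr) = 309.00 Cr + 20.82% × 60.00 Cr = 321.49 Cr
Supplemental (18% flat on bonus): 18% × 15500.00 Cr = 2790.00 Cr
Total wage tax: 321.49 Cr + 2790.00 Cr = 3111.49 Cr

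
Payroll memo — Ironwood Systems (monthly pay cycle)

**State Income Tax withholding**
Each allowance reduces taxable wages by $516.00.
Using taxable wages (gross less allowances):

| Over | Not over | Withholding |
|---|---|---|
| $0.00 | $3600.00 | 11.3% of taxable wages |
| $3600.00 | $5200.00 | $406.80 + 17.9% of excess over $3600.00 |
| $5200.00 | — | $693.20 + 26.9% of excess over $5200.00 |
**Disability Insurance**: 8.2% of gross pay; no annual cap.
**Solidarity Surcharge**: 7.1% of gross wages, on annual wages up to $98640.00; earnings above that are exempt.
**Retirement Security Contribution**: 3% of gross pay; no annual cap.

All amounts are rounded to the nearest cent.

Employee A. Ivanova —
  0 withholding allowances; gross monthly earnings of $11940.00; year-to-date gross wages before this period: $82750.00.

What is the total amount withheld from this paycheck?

State Income Tax: taxable = $11940.00
  $693.20 + 26.9% × ($11940.00 − $5200.00) = $693.20 + 26.9% × $6740.00 = $2506.26
Disability Insurance: 8.2% × $11940.00 = $979.08
Solidarity Surcharge: 7.1% × $11940.00 = $847.74
Retirement Security Contribution: 3% × $11940.00 = $358.20
Total: $2506.26 + $979.08 + $847.74 + $358.20 = $4691.28

$4691.28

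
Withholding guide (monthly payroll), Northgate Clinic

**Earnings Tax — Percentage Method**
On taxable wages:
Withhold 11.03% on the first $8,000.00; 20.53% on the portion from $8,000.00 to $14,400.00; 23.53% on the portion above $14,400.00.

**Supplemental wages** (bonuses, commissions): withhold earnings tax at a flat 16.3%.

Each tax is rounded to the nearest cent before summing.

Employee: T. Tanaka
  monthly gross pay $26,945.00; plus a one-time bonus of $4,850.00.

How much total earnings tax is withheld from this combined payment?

Earnings Tax: taxable = $26,945.00
  $2,196.32 + 23.53% × ($26,945.00 − $14,400.00) = $2,196.32 + 23.53% × $12,545.00 = $5,148.16
Supplemental (16.3% flat on bonus): 16.3% × $4,850.00 = $790.55
Total earnings tax: $5,148.16 + $790.55 = $5,938.71

$5,938.71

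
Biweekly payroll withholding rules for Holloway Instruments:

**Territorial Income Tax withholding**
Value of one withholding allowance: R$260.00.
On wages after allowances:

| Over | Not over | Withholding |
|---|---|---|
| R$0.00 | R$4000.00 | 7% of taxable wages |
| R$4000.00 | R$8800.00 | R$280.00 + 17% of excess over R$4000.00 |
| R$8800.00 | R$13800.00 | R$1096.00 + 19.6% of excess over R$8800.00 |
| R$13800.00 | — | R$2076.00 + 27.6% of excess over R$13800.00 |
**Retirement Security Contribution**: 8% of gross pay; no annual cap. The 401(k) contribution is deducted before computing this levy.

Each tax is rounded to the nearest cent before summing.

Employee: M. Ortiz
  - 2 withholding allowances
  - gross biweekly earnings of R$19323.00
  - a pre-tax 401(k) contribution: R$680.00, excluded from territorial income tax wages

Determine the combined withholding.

R$4760.59

Territorial Income Tax: taxable = R$19323.00 − R$680.00 − 2×R$260.00 = R$18123.00
  R$2076.00 + 27.6% × (R$18123.00 − R$13800.00) = R$2076.00 + 27.6% × R$4323.00 = R$3269.15
Retirement Security Contribution: 8% × R$18643.00 = R$1491.44
Total: R$3269.15 + R$1491.44 = R$4760.59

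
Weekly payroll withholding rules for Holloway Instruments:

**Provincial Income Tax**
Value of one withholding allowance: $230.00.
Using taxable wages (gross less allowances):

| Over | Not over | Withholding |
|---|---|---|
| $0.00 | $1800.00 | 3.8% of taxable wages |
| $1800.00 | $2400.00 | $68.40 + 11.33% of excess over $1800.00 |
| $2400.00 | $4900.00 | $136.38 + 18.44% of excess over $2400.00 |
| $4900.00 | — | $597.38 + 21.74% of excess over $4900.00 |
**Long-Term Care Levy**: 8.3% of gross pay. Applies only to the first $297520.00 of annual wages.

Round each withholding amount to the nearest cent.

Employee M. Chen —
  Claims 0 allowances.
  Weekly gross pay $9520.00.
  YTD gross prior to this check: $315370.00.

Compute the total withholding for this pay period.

$1601.77

Provincial Income Tax: taxable = $9520.00
  $597.38 + 21.74% × ($9520.00 − $4900.00) = $597.38 + 21.74% × $4620.00 = $1601.77
Long-Term Care Levy: YTD $315370.00 ≥ cap $297520.00 → $0.00
Total: $1601.77 + $0.00 = $1601.77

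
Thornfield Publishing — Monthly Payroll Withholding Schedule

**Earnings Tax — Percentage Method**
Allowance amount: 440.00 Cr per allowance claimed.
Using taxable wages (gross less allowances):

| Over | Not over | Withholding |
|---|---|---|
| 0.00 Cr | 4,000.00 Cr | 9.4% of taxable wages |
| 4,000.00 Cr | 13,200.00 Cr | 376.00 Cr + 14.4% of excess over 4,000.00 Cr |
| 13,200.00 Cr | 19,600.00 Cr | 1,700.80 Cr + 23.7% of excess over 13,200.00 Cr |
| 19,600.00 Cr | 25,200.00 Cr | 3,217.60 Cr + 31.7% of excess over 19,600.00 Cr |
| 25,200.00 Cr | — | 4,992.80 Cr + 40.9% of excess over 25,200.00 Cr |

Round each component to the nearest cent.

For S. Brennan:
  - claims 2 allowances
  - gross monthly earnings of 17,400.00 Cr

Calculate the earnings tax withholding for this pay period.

Earnings Tax: taxable = 17,400.00 Cr − 2×440.00 Cr = 16,520.00 Cr
  1,700.80 Cr + 23.7% × (16,520.00 Cr − 13,200.00 Cr) = 1,700.80 Cr + 23.7% × 3,320.00 Cr = 2,487.64 Cr

2,487.64 Cr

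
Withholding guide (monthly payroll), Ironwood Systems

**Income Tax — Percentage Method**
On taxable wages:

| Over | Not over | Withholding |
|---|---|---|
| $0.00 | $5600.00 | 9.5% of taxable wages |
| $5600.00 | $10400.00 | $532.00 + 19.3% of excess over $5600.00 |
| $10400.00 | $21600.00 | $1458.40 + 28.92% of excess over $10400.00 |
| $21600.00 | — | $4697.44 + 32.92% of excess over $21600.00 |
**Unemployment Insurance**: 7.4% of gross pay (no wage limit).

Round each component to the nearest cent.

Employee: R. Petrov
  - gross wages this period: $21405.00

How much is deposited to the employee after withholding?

$15179.98

Income Tax: taxable = $21405.00
  $1458.40 + 28.92% × ($21405.00 − $10400.00) = $1458.40 + 28.92% × $11005.00 = $4641.05
Unemployment Insurance: 7.4% × $21405.00 = $1583.97
Total withheld: $4641.05 + $1583.97 = $6225.02
Net pay: $21405.00 − $6225.02 = $15179.98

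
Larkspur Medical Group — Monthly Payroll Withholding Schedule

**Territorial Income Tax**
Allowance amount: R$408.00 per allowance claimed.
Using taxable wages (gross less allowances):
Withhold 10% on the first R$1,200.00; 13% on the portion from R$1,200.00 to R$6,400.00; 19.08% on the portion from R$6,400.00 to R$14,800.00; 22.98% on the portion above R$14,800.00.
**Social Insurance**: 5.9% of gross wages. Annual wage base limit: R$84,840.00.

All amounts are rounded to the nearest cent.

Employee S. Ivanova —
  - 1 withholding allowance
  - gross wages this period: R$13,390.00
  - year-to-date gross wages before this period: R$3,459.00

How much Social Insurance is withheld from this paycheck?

Social Insurance: 5.9% × R$13,390.00 = R$790.01

R$790.01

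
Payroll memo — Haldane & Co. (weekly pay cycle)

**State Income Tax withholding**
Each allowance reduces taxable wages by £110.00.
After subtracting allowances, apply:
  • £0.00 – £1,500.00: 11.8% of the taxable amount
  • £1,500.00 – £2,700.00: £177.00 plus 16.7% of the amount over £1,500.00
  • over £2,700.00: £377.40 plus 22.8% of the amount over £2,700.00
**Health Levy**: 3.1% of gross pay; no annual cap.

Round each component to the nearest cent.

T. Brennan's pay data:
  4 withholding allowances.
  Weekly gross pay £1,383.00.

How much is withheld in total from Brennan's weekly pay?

£154.14

State Income Tax: taxable = £1,383.00 − 4×£110.00 = £943.00
  11.8% × £943.00 = £111.27
Health Levy: 3.1% × £1,383.00 = £42.87
Total: £111.27 + £42.87 = £154.14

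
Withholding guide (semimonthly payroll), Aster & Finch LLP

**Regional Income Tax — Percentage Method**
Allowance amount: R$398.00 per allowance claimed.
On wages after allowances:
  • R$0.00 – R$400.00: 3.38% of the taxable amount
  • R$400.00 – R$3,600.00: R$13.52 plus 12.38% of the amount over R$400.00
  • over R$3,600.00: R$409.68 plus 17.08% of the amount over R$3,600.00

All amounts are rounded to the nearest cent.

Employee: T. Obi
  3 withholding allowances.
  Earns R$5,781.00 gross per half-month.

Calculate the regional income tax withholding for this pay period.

Regional Income Tax: taxable = R$5,781.00 − 3×R$398.00 = R$4,587.00
  R$409.68 + 17.08% × (R$4,587.00 − R$3,600.00) = R$409.68 + 17.08% × R$987.00 = R$578.26

R$578.26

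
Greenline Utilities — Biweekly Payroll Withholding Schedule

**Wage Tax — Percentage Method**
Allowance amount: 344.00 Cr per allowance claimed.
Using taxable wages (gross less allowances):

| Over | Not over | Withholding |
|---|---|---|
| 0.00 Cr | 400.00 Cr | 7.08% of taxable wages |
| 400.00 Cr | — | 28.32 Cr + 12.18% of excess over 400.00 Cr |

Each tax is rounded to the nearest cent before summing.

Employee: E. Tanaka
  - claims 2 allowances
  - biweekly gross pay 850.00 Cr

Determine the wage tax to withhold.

Wage Tax: taxable = 850.00 Cr − 2×344.00 Cr = 162.00 Cr
  7.08% × 162.00 Cr = 11.47 Cr

11.47 Cr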